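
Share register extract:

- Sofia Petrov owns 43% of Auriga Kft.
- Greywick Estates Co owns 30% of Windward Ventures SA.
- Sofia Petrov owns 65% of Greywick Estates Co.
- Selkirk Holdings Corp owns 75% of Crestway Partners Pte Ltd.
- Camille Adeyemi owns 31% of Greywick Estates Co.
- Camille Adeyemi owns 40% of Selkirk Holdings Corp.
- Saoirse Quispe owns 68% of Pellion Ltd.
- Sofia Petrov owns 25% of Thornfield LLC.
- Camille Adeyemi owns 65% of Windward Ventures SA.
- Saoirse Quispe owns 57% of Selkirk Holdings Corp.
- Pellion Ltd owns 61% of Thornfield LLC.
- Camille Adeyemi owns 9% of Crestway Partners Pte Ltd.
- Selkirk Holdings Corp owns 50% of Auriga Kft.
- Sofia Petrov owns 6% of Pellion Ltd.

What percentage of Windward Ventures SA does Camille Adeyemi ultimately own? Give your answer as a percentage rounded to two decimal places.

Camille reaches Windward along 2 paths.
Via Greywick: 31% × 30% = 9.3%.
Direct stake: 65% = 65%.
Total: 9.3% + 65% = 74.3%.
Rounded: 74.30%.

74.30%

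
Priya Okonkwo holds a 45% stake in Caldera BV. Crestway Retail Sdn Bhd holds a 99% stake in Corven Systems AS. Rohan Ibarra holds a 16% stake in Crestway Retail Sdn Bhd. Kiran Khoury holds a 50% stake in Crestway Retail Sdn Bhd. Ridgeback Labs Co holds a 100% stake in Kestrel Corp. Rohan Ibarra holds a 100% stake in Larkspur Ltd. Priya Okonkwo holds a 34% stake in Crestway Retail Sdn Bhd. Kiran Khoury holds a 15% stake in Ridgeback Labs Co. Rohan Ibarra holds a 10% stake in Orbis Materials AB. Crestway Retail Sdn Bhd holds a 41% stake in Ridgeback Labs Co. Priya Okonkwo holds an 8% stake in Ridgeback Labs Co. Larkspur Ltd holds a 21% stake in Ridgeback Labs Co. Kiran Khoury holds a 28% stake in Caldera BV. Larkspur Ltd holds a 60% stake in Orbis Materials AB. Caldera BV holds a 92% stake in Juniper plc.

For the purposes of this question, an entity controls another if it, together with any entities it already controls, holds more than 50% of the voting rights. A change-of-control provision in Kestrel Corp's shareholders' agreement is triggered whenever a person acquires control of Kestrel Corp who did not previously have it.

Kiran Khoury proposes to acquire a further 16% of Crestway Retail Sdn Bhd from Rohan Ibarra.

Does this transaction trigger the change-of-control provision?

The purchase adds only to Kiran's holdings (Rohan's stake shrinks), so Kiran is the only person who could newly come to control Kestrel.
Kiran's largest direct stake is 50% in Crestway, which does not meet the threshold, so Kiran controls no company.
Neither Kiran nor any entity Kiran controls holds any voting interest in Kestrel.
So before the transaction, Kiran does not control Kestrel.
After the purchase, Kiran's direct stake in Crestway rises to 50% + 16% = 66%, and Rohan's stake falls to 0%.
Kiran holds 66% of Crestway, so Kiran controls Crestway.
Crestway and Kiran together hold 41% + 15% = 56% of Ridgeback, so Kiran controls Ridgeback.
Ridgeback holds 100% of Kestrel, so Kiran controls Kestrel.
Kiran did not control Kestrel before and does after, so the clause is triggered.

Yes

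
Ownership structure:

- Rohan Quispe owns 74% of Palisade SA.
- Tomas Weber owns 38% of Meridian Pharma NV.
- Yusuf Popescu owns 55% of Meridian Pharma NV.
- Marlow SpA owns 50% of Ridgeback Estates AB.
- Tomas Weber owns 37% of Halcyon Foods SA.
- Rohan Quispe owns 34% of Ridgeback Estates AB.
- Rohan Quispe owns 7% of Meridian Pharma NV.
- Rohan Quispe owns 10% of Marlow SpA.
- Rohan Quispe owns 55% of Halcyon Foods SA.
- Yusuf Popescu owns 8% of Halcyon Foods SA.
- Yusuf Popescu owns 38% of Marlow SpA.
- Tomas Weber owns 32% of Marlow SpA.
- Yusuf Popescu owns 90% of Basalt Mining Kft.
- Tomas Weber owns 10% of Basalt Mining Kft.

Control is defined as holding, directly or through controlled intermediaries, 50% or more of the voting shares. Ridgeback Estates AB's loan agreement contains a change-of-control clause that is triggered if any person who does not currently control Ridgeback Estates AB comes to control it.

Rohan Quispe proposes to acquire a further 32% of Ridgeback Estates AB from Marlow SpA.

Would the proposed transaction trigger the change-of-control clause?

The purchase adds only to Rohan's holdings (Marlow's stake shrinks), so Rohan is the only person who could newly come to control Ridgeback.
Rohan holds 55% of Halcyon, so Rohan controls Halcyon.
Rohan holds 74% of Palisade, so Rohan controls Palisade.
In Ridgeback, Rohan's side holds only 34%, not ≥ 50%.
So before the transaction, Rohan does not control Ridgeback.
After the purchase, Rohan's direct stake in Ridgeback rises to 34% + 32% = 66%, and Marlow's stake falls to 18%.
Rohan holds 66% of Ridgeback, so Rohan controls Ridgeback.
Rohan did not control Ridgeback before and does after, so the clause is triggered.

Yes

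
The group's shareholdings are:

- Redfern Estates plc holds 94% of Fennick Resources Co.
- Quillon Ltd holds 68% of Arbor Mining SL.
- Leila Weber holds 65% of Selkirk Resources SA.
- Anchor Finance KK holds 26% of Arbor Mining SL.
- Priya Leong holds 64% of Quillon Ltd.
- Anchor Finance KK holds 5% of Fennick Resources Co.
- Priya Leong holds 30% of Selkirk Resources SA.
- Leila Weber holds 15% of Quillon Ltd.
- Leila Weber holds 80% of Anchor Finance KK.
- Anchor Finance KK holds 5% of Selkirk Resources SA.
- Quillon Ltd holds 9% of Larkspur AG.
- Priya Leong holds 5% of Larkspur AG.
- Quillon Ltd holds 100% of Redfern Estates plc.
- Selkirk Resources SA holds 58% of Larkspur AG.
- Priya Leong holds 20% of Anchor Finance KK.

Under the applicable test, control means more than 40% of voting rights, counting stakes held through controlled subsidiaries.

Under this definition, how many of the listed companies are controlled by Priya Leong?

4

Priya holds 64% of Quillon, so Priya controls Quillon.
Quillon holds 100% of Redfern, so Priya controls Redfern.
Quillon holds 68% of Arbor, so Priya controls Arbor.
Redfern holds 94% of Fennick, so Priya controls Fennick.
No other company's threshold is met.
Priya controls 4 companies.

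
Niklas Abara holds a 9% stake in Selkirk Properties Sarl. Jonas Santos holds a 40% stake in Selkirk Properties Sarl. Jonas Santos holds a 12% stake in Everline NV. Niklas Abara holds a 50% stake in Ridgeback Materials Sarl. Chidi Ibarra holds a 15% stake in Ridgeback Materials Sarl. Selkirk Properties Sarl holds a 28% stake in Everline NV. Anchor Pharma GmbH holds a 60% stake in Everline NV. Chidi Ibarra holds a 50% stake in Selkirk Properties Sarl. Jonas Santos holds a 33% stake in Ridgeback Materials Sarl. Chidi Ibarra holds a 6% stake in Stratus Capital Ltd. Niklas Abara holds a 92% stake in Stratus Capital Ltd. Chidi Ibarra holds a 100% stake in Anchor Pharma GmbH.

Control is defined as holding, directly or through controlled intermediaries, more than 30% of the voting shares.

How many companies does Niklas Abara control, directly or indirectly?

Niklas holds 50% of Ridgeback, so Niklas controls Ridgeback.
Niklas holds 92% of Stratus, so Niklas controls Stratus.
No other company's threshold is met.
Niklas controls 2 companies.

2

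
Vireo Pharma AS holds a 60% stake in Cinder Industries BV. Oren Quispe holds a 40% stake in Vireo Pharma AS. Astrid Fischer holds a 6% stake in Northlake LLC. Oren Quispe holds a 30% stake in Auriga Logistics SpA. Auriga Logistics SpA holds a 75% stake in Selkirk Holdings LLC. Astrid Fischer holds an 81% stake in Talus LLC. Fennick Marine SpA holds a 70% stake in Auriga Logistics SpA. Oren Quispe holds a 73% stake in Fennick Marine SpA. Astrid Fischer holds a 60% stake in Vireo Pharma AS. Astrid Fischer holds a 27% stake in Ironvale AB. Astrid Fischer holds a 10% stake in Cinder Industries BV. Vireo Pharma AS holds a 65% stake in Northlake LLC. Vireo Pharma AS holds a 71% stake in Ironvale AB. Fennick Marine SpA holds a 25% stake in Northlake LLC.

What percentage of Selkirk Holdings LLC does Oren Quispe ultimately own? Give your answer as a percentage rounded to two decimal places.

60.83%

Oren reaches Selkirk along 2 paths.
Via Auriga: 30% × 75% = 22.5%.
Via Fennick → Auriga: 73% × 70% × 75% = 38.325%.
Total: 22.5% + 38.325% = 60.825%.
Rounded: 60.83%.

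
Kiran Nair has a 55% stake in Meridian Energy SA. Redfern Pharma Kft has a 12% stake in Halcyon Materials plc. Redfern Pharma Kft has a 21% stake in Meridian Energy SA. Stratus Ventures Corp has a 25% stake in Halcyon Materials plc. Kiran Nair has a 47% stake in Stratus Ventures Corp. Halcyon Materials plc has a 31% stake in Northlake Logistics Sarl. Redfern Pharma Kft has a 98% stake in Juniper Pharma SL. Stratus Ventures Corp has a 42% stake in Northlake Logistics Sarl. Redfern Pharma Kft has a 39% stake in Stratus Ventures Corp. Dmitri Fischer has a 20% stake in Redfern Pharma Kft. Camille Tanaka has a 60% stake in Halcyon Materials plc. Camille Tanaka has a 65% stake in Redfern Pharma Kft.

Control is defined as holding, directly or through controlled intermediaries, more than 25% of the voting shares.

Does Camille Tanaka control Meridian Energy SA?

No

Camille holds 65% of Redfern, so Camille controls Redfern.
Redfern holds 39% of Stratus, so Camille controls Stratus.
Redfern and Camille and Stratus together hold 12% + 60% + 25% = 97% of Halcyon, so Camille controls Halcyon.
Halcyon and Stratus together hold 31% + 42% = 73% of Northlake, so Camille controls Northlake.
Redfern holds 98% of Juniper, so Camille controls Juniper.
In Meridian, Camille's side holds only 21%, not > 25%.
So Camille does not control Meridian.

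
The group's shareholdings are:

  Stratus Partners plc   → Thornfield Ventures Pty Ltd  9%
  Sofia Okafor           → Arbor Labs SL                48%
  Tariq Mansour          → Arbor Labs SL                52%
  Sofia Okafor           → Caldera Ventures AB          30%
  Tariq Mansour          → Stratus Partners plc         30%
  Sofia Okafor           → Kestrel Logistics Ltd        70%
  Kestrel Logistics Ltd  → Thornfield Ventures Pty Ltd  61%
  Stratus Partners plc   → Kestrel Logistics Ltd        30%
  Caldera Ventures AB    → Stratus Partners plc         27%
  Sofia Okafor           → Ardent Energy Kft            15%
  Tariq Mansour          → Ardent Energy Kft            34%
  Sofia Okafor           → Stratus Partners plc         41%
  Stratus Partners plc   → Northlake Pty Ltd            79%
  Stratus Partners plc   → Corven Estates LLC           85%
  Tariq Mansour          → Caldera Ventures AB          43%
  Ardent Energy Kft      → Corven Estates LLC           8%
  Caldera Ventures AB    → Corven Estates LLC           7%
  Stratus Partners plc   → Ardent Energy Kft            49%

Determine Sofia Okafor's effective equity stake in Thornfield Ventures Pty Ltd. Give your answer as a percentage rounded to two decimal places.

56.10%

Sofia reaches Thornfield along 5 paths.
Via Stratus: 41% × 9% = 3.69%.
Via Caldera → Stratus: 30% × 27% × 9% = 0.729%.
Via Kestrel: 70% × 61% = 42.7%.
Via Stratus → Kestrel: 41% × 30% × 61% = 7.503%.
Via Caldera → Stratus → Kestrel: 30% × 27% × 30% × 61% = 1.4823%.
Total: 3.69% + 0.729% + 42.7% + 7.503% + 1.4823% = 56.1043%.
Rounded: 56.10%.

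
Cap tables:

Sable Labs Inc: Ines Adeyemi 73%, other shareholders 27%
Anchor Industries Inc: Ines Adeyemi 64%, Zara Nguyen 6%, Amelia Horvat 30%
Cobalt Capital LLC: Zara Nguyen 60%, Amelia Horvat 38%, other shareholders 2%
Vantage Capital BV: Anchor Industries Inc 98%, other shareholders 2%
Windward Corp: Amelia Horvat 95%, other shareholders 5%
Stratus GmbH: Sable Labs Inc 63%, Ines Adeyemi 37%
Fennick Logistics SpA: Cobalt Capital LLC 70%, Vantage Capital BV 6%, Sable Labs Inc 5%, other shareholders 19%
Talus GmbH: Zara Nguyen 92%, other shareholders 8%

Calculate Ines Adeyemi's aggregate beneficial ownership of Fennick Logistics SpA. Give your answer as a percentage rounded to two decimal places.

Ines reaches Fennick along 2 paths.
Via Anchor → Vantage: 64% × 98% × 6% = 3.7632%.
Via Sable: 73% × 5% = 3.65%.
Total: 3.7632% + 3.65% = 7.4132%.
Rounded: 7.41%.

7.41%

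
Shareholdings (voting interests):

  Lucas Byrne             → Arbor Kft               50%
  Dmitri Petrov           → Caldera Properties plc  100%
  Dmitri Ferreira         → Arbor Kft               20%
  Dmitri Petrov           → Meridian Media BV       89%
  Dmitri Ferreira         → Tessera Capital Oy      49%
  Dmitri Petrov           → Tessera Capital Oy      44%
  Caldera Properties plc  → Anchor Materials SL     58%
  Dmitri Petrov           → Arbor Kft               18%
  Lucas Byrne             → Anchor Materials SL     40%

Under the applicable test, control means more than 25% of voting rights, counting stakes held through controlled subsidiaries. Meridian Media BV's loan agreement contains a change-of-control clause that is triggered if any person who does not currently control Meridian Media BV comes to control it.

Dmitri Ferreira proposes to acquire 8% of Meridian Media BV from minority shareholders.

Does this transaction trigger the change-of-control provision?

No

The purchase changes only Dmitri Ferreira's holdings, so Dmitri Ferreira is the only person who could newly come to control Meridian.
Dmitri Ferreira holds 49% of Tessera, so Dmitri Ferreira controls Tessera.
Neither Dmitri Ferreira nor any entity Dmitri Ferreira controls holds any voting interest in Meridian.
So before the transaction, Dmitri Ferreira does not control Meridian.
After the purchase, Dmitri Ferreira holds 8% of Meridian directly.
After the transaction, Dmitri Ferreira's side holds 8% of Meridian, not > 25%, so Dmitri Ferreira still does not control Meridian.
No new person acquires control, so the clause is not triggered.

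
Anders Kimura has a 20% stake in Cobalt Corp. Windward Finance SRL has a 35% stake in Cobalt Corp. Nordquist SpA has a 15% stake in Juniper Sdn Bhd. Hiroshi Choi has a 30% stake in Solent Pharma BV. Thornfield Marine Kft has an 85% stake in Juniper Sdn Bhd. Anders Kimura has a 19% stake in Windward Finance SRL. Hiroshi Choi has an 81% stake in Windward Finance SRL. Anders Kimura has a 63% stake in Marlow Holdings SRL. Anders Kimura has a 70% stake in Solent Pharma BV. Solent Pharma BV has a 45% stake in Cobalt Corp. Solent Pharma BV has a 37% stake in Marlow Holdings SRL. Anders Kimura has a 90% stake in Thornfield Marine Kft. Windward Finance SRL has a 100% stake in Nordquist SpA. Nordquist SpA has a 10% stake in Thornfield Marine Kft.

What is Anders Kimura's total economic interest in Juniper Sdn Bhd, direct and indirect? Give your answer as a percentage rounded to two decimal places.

80.97%

Anders reaches Juniper along 3 paths.
Via Windward → Nordquist: 19% × 100% × 15% = 2.85%.
Via Windward → Nordquist → Thornfield: 19% × 100% × 10% × 85% = 1.615%.
Via Thornfield: 90% × 85% = 76.5%.
Total: 2.85% + 1.615% + 76.5% = 80.965%.
Rounded: 80.97%.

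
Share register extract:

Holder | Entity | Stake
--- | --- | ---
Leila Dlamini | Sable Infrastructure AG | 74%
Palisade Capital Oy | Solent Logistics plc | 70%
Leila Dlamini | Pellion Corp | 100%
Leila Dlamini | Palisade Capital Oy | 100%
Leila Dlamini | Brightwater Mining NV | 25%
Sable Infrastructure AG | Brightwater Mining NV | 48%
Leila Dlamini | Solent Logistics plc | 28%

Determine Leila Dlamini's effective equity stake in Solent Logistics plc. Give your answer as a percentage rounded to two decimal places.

Leila reaches Solent along 2 paths.
Via Palisade: 100% × 70% = 70%.
Direct stake: 28% = 28%.
Total: 70% + 28% = 98%.
Rounded: 98.00%.

98.00%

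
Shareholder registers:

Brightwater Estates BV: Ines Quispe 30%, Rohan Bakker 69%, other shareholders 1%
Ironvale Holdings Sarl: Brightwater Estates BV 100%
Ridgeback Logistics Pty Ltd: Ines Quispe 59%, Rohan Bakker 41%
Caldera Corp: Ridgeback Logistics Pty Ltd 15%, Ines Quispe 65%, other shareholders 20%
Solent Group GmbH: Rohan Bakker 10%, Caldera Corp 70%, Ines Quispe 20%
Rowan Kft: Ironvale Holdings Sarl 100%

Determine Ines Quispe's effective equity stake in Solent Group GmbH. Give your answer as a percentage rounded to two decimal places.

71.70%

Ines reaches Solent along 3 paths.
Via Ridgeback → Caldera: 59% × 15% × 70% = 6.195%.
Via Caldera: 65% × 70% = 45.5%.
Direct stake: 20% = 20%.
Total: 6.195% + 45.5% + 20% = 71.695%.
Rounded: 71.70%.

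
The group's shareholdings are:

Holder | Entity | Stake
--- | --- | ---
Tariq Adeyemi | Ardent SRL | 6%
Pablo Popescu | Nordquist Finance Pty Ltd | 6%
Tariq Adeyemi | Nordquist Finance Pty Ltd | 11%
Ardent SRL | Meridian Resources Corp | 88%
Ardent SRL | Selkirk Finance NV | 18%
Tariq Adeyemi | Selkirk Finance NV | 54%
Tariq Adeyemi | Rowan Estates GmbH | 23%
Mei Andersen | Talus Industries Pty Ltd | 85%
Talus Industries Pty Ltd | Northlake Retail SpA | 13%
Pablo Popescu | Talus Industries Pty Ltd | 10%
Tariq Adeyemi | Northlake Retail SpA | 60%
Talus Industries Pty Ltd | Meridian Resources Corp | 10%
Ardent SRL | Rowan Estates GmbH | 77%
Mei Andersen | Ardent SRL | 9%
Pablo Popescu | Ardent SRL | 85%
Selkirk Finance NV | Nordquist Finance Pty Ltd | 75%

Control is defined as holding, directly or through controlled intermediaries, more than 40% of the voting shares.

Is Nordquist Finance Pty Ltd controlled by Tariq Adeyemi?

Yes

Tariq holds 54% of Selkirk, so Tariq controls Selkirk.
Tariq and Selkirk together hold 11% + 75% = 86% of Nordquist, so Tariq controls Nordquist.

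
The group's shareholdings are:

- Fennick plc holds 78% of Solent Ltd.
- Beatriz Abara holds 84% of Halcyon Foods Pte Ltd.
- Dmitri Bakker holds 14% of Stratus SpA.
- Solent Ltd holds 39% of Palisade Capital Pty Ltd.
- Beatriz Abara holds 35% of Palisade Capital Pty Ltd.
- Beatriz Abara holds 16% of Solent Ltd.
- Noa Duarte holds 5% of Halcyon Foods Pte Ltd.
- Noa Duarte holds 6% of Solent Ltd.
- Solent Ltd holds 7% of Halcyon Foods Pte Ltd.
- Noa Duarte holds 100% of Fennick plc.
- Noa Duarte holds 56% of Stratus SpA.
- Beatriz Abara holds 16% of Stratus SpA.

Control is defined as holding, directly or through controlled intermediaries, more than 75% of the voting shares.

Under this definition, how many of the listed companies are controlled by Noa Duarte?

2

Noa holds 100% of Fennick, so Noa controls Fennick.
Noa and Fennick together hold 6% + 78% = 84% of Solent, so Noa controls Solent.
No other company's threshold is met.
Noa controls 2 companies.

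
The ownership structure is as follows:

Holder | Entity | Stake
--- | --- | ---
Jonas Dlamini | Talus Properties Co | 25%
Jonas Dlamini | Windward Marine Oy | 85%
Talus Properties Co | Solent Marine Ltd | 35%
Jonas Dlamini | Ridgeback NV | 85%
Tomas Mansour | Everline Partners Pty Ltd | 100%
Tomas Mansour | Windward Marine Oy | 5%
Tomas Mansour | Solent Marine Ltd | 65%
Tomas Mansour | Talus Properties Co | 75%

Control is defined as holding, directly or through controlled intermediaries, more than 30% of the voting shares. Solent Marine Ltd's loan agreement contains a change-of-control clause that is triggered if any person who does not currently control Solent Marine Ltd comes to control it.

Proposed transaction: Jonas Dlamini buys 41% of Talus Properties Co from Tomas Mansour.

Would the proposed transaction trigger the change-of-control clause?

Yes

The purchase adds only to Jonas's holdings (Tomas's stake shrinks), so Jonas is the only person who could newly come to control Solent.
Jonas holds 85% of Windward, so Jonas controls Windward.
Jonas holds 85% of Ridgeback, so Jonas controls Ridgeback.
Neither Jonas nor any entity Jonas controls holds any voting interest in Solent.
So before the transaction, Jonas does not control Solent.
After the purchase, Jonas's direct stake in Talus rises to 25% + 41% = 66%, and Tomas's stake falls to 34%.
Jonas holds 66% of Talus, so Jonas controls Talus.
Talus holds 35% of Solent, so Jonas controls Solent.
Jonas did not control Solent before and does after, so the clause is triggered.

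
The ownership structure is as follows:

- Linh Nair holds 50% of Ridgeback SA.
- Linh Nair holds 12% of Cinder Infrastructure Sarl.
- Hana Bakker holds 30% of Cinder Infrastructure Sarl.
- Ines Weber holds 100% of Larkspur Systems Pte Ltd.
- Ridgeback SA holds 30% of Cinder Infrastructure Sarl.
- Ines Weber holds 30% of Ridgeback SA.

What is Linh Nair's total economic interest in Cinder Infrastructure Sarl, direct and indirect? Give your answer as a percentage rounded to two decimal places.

27.00%

Linh reaches Cinder along 2 paths.
Direct stake: 12% = 12%.
Via Ridgeback: 50% × 30% = 15%.
Total: 12% + 15% = 27%.
Rounded: 27.00%.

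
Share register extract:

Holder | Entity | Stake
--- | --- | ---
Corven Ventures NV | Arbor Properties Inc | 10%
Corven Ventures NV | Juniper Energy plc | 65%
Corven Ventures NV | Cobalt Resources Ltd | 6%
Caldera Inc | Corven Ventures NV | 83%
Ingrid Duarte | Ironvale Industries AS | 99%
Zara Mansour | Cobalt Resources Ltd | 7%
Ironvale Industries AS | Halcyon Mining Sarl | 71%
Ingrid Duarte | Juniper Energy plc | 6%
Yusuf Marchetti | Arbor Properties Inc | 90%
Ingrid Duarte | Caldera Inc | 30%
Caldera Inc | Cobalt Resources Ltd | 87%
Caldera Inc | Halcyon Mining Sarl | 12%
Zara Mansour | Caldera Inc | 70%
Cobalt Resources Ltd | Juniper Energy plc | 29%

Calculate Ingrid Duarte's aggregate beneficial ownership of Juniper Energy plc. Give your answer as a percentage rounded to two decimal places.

30.19%

Ingrid reaches Juniper along 4 paths.
Direct stake: 6% = 6%.
Via Caldera → Cobalt: 30% × 87% × 29% = 7.569%.
Via Caldera → Corven → Cobalt: 30% × 83% × 6% × 29% = 0.43326%.
Via Caldera → Corven: 30% × 83% × 65% = 16.185%.
Total: 6% + 7.569% + 0.43326% + 16.185% = 30.18726%.
Rounded: 30.19%.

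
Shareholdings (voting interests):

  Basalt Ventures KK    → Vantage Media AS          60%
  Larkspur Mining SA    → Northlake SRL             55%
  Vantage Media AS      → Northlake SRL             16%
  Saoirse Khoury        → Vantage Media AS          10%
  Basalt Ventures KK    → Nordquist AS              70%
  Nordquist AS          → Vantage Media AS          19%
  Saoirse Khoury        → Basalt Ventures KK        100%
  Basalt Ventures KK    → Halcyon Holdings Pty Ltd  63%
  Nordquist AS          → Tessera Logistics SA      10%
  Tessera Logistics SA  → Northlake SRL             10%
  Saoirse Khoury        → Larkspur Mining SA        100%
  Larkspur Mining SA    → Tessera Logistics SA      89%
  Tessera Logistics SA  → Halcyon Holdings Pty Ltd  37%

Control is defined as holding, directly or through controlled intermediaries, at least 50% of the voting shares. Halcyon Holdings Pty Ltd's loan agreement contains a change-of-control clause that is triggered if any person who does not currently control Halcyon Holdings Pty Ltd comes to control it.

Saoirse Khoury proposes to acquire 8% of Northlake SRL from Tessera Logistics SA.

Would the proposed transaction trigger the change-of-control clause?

The purchase adds only to Saoirse's holdings (Tessera's stake shrinks), so Saoirse is the only person who could newly come to control Halcyon.
Saoirse holds 100% of Larkspur, so Saoirse controls Larkspur.
Saoirse holds 100% of Basalt, so Saoirse controls Basalt.
Basalt holds 70% of Nordquist, so Saoirse controls Nordquist.
Larkspur and Nordquist together hold 89% + 10% = 99% of Tessera, so Saoirse controls Tessera.
Basalt and Tessera together hold 63% + 37% = 100% of Halcyon, so Saoirse controls Halcyon.
So Saoirse already controls Halcyon before the transaction.
After the purchase, Saoirse holds 8% of Northlake directly, and Tessera's stake falls to 2%.
Saoirse controlled Halcyon already, so this is not a new person acquiring control; every other person's position is unchanged or reduced.
No new person acquires control, so the clause is not triggered.

No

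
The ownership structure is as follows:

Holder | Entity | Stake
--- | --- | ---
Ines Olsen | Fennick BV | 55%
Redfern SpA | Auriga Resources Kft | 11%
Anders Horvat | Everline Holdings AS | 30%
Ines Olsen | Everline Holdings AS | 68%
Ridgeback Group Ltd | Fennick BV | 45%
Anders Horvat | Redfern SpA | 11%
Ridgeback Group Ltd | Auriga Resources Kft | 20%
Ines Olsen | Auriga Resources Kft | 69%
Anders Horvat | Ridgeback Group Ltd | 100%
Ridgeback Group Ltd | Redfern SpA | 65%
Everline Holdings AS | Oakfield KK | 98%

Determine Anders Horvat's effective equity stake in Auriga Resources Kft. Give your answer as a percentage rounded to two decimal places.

28.36%

Anders reaches Auriga along 3 paths.
Via Ridgeback: 100% × 20% = 20%.
Via Ridgeback → Redfern: 100% × 65% × 11% = 7.15%.
Via Redfern: 11% × 11% = 1.21%.
Total: 20% + 7.15% + 1.21% = 28.36%.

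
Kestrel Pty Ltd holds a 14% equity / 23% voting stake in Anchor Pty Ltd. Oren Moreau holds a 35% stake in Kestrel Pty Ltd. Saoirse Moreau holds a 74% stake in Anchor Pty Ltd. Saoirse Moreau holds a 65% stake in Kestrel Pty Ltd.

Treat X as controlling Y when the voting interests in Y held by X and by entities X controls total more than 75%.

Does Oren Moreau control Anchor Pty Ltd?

Oren's largest direct stake is 35% in Kestrel, which does not meet the threshold, so Oren controls no company.
Neither Oren nor any entity Oren controls holds any voting interest in Anchor.
So Oren does not control Anchor.

No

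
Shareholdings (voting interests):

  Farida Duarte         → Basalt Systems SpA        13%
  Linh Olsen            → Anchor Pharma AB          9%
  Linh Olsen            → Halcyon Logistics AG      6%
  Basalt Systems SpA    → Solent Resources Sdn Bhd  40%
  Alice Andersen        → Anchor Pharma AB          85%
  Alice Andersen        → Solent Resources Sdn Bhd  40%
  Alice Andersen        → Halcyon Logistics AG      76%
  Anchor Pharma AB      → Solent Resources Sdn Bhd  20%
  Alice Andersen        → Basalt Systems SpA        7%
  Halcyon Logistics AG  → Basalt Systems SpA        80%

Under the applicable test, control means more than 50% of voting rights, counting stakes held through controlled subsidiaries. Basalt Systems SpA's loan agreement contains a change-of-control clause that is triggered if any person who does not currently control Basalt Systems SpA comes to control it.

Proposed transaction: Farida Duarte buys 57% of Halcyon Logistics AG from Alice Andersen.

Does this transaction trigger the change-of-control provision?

The purchase adds only to Farida's holdings (Alice's stake shrinks), so Farida is the only person who could newly come to control Basalt.
Farida's largest direct stake is 13% in Basalt, which does not meet the threshold, so Farida controls no company.
In Basalt, Farida's side holds only 13%, not > 50%.
So before the transaction, Farida does not control Basalt.
After the purchase, Farida holds 57% of Halcyon directly, and Alice's stake falls to 19%.
Farida holds 57% of Halcyon, so Farida controls Halcyon.
Halcyon and Farida together hold 80% + 13% = 93% of Basalt, so Farida controls Basalt.
Farida did not control Basalt before and does after, so the clause is triggered.

Yes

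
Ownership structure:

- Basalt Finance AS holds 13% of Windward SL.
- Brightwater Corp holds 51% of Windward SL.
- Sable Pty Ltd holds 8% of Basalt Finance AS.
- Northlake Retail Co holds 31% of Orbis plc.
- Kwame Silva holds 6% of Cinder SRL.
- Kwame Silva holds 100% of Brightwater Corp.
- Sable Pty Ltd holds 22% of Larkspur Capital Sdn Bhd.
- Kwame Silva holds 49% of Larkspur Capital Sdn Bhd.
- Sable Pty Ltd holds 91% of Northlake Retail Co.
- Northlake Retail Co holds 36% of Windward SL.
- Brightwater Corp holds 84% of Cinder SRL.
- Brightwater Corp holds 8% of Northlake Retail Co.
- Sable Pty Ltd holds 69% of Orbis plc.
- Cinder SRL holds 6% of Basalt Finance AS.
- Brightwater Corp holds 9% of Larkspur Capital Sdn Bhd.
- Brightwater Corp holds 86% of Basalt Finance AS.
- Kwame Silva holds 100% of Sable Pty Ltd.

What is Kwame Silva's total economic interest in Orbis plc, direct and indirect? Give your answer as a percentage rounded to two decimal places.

Kwame reaches Orbis along 3 paths.
Via Sable: 100% × 69% = 69%.
Via Sable → Northlake: 100% × 91% × 31% = 28.21%.
Via Brightwater → Northlake: 100% × 8% × 31% = 2.48%.
Total: 69% + 28.21% + 2.48% = 99.69%.

99.69%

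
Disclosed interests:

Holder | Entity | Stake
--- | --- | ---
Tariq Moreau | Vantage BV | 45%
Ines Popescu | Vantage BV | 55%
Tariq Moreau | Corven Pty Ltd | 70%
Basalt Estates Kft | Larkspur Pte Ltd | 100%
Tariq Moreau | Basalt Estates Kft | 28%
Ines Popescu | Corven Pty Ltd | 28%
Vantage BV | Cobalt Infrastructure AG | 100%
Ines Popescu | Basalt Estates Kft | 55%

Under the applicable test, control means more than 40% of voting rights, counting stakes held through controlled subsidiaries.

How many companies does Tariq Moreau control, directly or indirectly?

3

Tariq holds 70% of Corven, so Tariq controls Corven.
Tariq holds 45% of Vantage, so Tariq controls Vantage.
Vantage holds 100% of Cobalt, so Tariq controls Cobalt.
No other company's threshold is met.
Tariq controls 3 companies.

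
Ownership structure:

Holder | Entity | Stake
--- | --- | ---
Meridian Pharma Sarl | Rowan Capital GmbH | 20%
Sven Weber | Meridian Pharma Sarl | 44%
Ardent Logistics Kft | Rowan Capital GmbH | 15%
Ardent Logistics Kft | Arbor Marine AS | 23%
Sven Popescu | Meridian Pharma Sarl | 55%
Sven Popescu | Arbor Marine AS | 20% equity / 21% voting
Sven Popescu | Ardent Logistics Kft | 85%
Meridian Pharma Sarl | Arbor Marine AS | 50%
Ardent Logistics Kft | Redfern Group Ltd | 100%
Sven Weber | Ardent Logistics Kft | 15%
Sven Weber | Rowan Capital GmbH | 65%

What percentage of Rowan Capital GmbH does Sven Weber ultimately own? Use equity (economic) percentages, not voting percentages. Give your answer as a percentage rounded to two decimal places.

76.05%

Sven Weber reaches Rowan along 3 paths.
Direct stake: 65% = 65%.
Via Ardent: 15% × 15% = 2.25%.
Via Meridian: 44% × 20% = 8.8%.
Total: 65% + 2.25% + 8.8% = 76.05%.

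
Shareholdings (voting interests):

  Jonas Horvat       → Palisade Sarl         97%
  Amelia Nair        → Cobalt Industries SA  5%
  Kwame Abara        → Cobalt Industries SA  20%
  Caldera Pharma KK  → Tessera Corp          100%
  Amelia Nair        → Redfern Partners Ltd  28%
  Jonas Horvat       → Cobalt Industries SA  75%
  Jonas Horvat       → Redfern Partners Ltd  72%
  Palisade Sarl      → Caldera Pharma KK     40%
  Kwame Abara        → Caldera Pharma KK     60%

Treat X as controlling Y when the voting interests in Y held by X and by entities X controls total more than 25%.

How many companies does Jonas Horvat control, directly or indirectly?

Jonas holds 75% of Cobalt, so Jonas controls Cobalt.
Jonas holds 97% of Palisade, so Jonas controls Palisade.
Jonas holds 72% of Redfern, so Jonas controls Redfern.
Palisade holds 40% of Caldera, so Jonas controls Caldera.
Caldera holds 100% of Tessera, so Jonas controls Tessera.
Jonas controls 5 companies.

5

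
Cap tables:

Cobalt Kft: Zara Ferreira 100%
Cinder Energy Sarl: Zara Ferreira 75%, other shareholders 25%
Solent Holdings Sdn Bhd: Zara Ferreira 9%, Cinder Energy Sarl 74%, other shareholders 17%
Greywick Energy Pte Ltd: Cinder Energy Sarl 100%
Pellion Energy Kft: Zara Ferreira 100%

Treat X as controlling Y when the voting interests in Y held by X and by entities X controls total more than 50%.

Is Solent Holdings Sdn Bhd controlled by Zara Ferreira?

Zara holds 75% of Cinder, so Zara controls Cinder.
Zara and Cinder together hold 9% + 74% = 83% of Solent, so Zara controls Solent.

Yes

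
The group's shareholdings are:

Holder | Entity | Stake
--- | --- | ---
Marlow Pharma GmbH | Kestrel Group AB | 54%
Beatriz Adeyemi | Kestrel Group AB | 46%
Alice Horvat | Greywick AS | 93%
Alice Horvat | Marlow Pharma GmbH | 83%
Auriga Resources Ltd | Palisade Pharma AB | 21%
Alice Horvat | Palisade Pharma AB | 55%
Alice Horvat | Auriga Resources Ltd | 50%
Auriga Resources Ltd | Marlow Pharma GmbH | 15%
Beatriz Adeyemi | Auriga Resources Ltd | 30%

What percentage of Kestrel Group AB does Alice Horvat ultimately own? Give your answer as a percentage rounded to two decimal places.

48.87%

Alice reaches Kestrel along 2 paths.
Via Marlow: 83% × 54% = 44.82%.
Via Auriga → Marlow: 50% × 15% × 54% = 4.05%.
Total: 44.82% + 4.05% = 48.87%.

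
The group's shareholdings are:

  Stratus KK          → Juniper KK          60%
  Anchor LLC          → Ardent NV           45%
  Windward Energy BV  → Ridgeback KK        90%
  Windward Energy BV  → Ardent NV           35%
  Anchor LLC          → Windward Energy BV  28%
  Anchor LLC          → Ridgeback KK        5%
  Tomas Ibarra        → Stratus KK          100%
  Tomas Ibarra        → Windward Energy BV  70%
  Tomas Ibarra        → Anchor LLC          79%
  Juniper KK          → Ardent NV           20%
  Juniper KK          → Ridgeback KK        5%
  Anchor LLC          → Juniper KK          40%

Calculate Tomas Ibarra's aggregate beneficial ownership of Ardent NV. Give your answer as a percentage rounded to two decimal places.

Tomas reaches Ardent along 5 paths.
Via Windward: 70% × 35% = 24.5%.
Via Anchor → Windward: 79% × 28% × 35% = 7.742%.
Via Stratus → Juniper: 100% × 60% × 20% = 12%.
Via Anchor → Juniper: 79% × 40% × 20% = 6.32%.
Via Anchor: 79% × 45% = 35.55%.
Total: 24.5% + 7.742% + 12% + 6.32% + 35.55% = 86.112%.
Rounded: 86.11%.

86.11%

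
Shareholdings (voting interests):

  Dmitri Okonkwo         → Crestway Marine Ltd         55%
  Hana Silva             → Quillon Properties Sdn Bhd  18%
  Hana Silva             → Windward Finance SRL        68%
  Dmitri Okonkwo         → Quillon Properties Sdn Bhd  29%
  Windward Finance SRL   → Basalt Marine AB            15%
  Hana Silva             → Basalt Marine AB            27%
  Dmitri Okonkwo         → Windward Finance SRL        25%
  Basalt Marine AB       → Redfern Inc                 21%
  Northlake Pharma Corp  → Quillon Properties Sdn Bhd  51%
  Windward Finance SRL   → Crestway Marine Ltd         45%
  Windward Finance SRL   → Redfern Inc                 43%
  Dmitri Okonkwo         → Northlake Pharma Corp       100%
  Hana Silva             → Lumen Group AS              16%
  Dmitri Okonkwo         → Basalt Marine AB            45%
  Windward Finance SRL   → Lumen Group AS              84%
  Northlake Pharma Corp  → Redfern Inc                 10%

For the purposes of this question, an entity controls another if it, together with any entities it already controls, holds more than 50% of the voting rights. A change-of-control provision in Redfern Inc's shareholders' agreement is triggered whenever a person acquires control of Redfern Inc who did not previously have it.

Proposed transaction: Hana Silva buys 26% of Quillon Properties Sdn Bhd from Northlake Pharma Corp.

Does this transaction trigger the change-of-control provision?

The purchase adds only to Hana's holdings (Northlake's stake shrinks), so Hana is the only person who could newly come to control Redfern.
Hana holds 68% of Windward, so Hana controls Windward.
Hana and Windward together hold 16% + 84% = 100% of Lumen, so Hana controls Lumen.
In Redfern, Hana's side holds only 43%, not > 50%.
So before the transaction, Hana does not control Redfern.
After the purchase, Hana's direct stake in Quillon rises to 18% + 26% = 44%, and Northlake's stake falls to 25%.
Hana's side now holds 44% of Quillon, not > 50%, so Hana still does not control Quillon.
After the transaction, Hana's side holds 43% of Redfern, not > 50%, so Hana still does not control Redfern.
No new person acquires control, so the clause is not triggered.

No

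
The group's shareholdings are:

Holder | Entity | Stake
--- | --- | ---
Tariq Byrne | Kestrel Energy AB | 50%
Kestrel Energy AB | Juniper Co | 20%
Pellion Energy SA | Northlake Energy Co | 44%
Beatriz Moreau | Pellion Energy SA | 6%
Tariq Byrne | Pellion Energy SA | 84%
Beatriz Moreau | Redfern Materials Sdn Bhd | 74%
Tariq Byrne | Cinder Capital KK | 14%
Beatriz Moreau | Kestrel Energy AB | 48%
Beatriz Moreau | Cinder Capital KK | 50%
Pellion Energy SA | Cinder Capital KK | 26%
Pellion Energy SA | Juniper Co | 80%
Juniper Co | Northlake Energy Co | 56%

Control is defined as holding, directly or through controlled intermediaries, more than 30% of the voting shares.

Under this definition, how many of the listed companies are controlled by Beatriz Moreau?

Beatriz holds 48% of Kestrel, so Beatriz controls Kestrel.
Beatriz holds 74% of Redfern, so Beatriz controls Redfern.
Beatriz holds 50% of Cinder, so Beatriz controls Cinder.
No other company's threshold is met.
Beatriz controls 3 companies.

3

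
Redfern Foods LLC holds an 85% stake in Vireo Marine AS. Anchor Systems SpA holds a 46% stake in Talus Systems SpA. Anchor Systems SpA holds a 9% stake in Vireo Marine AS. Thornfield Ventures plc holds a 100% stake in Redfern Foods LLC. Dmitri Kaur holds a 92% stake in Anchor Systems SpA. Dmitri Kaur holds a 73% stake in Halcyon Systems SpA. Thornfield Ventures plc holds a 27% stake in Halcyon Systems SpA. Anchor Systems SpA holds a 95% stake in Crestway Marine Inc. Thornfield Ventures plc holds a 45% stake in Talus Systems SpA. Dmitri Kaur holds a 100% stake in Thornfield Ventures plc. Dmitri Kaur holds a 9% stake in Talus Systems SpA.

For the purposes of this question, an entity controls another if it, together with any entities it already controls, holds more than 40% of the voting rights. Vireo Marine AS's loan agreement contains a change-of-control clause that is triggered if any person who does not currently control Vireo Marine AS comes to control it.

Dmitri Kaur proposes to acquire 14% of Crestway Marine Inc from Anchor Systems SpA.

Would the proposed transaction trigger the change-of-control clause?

The purchase adds only to Dmitri's holdings (Anchor's stake shrinks), so Dmitri is the only person who could newly come to control Vireo.
Dmitri holds 92% of Anchor, so Dmitri controls Anchor.
Dmitri holds 100% of Thornfield, so Dmitri controls Thornfield.
Thornfield holds 100% of Redfern, so Dmitri controls Redfern.
Redfern and Anchor together hold 85% + 9% = 94% of Vireo, so Dmitri controls Vireo.
So Dmitri already controls Vireo before the transaction.
After the purchase, Dmitri holds 14% of Crestway directly, and Anchor's stake falls to 81%.
Dmitri controlled Vireo already, so this is not a new person acquiring control; every other person's position is unchanged or reduced.
No new person acquires control, so the clause is not triggered.

No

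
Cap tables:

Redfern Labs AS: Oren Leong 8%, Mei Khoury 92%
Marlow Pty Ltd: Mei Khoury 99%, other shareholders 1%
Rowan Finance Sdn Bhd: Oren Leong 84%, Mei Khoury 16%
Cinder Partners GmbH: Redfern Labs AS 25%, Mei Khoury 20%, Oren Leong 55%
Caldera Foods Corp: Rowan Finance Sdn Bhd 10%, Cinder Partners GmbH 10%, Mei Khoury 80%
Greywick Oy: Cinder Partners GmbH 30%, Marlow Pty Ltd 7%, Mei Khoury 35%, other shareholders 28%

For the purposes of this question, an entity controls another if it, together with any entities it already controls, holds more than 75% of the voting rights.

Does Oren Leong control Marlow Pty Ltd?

Oren holds 84% of Rowan, so Oren controls Rowan.
Neither Oren nor any entity Oren controls holds any voting interest in Marlow.
So Oren does not control Marlow.

No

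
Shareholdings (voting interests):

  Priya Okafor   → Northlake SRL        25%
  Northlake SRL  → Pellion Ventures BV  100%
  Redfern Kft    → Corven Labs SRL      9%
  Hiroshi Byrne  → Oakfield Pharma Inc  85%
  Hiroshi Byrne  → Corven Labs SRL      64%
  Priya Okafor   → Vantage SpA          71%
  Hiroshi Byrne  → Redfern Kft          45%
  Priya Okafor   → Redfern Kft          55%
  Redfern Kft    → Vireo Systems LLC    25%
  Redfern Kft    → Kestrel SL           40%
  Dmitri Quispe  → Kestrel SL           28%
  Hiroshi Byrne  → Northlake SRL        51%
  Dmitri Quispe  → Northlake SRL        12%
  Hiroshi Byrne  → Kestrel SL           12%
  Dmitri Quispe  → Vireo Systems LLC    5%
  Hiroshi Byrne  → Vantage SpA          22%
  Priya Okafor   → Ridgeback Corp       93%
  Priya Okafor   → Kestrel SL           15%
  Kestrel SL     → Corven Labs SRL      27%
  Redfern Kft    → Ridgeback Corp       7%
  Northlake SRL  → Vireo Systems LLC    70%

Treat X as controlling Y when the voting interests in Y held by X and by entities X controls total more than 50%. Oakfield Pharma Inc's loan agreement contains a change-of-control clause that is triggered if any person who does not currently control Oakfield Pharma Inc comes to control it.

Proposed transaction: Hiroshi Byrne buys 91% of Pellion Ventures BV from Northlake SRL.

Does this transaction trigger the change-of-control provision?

The purchase adds only to Hiroshi's holdings (Northlake's stake shrinks), so Hiroshi is the only person who could newly come to control Oakfield.
Hiroshi holds 85% of Oakfield, so Hiroshi controls Oakfield.
So Hiroshi already controls Oakfield before the transaction.
After the purchase, Hiroshi holds 91% of Pellion directly, and Northlake's stake falls to 9%.
Hiroshi controlled Oakfield already, so this is not a new person acquiring control; every other person's position is unchanged or reduced.
No new person acquires control, so the clause is not triggered.

No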